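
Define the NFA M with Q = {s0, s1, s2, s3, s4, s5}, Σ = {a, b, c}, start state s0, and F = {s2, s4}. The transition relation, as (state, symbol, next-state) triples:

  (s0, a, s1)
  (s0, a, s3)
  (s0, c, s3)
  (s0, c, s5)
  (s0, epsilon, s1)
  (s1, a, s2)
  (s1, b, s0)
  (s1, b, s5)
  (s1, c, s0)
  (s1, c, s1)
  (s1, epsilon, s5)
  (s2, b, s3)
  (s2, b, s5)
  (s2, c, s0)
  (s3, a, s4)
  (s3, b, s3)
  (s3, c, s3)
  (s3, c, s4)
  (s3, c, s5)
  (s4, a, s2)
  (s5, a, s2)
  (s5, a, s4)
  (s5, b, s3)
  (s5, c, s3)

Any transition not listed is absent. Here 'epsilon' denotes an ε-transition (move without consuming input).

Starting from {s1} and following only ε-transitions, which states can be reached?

{s1, s5}

Begin with {s1}.
ε-move s1 → s5; add s5.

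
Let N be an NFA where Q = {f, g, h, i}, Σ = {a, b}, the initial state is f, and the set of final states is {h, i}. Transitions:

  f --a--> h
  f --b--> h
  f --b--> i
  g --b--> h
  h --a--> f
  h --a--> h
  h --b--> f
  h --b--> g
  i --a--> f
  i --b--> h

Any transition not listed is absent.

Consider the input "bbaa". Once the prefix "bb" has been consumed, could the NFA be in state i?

Start in {f}.
Read 'b': f→{h, i}; now {h, i}.
Read 'b': h→{f, g}, i→{h}; now {f, g, h}.
State i is not in {f, g, h}.

No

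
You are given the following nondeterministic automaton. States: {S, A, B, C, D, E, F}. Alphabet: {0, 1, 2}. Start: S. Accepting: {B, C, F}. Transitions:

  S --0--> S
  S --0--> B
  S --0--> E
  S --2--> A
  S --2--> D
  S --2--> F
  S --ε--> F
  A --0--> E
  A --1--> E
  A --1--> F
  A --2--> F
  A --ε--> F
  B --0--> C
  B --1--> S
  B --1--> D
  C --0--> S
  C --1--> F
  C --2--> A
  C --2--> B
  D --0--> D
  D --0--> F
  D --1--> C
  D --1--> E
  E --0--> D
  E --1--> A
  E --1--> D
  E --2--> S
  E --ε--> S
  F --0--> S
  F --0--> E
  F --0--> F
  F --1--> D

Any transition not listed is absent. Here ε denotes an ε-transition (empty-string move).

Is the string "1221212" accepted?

Start: ε-closure({S}) = {S, F}.
Read '1': S→∅, F→{D}; now {D}.
Read '2': D→∅; now ∅.
The set is empty and remains empty for the remaining 5 symbols.
The final set ∅ contains no accepting state.

No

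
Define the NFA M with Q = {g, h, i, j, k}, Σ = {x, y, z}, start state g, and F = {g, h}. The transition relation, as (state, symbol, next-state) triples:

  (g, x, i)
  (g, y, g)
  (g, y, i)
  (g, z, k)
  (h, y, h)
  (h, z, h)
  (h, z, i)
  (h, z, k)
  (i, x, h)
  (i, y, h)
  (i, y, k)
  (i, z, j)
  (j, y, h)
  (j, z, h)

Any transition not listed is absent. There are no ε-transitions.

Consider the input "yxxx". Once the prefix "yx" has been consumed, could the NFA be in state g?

Start in {g}.
Read 'y': g→{g, i}; now {g, i}.
Read 'x': g→{i}, i→{h}; now {h, i}.
State g is not in {h, i}.

No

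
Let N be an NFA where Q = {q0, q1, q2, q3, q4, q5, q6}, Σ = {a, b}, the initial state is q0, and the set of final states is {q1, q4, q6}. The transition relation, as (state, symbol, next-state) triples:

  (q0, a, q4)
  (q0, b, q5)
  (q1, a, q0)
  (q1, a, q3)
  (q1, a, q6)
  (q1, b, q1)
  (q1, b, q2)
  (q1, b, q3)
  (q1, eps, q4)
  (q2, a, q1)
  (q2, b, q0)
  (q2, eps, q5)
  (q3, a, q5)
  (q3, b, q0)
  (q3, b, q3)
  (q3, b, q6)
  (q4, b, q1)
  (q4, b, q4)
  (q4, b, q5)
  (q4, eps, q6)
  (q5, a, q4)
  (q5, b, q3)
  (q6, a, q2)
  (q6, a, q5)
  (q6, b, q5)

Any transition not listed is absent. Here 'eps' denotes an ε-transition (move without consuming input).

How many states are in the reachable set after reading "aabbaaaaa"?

Start in {q0}.
Read 'a': q0→{q4}; union {q4}; ε-closure = {q4, q6}.
Read 'a': q4→∅, q6→{q2, q5}; now {q2, q5}.
Read 'b': q2→{q0}, q5→{q3}; now {q0, q3}.
Read 'b': q0→{q5}, q3→{q0, q3, q6}; now {q0, q3, q5, q6}.
Read 'a': q0→{q4}, q3→{q5}, q5→{q4}, q6→{q2, q5}; union {q2, q4, q5}; ε-closure = {q2, q4, q5, q6}.
Read 'a': q2→{q1}, q4→∅, q5→{q4}, q6→{q2, q5}; union {q1, q2, q4, q5}; ε-closure = {q1, q2, q4, q5, q6}.
Read 'a': q1→{q0, q3, q6}, q2→{q1}, q4→∅, q5→{q4}, q6→{q2, q5}; now {q0, q1, q2, q3, q4, q5, q6}.
Read 'a': q0→{q4}, q1→{q0, q3, q6}, q2→{q1}, q3→{q5}, q4→∅, q5→{q4}, q6→{q2, q5}; now {q0, q1, q2, q3, q4, q5, q6}.
Read 'a': q0→{q4}, q1→{q0, q3, q6}, q2→{q1}, q3→{q5}, q4→∅, q5→{q4}, q6→{q2, q5}; now {q0, q1, q2, q3, q4, q5, q6}.
That set has 7 states.

7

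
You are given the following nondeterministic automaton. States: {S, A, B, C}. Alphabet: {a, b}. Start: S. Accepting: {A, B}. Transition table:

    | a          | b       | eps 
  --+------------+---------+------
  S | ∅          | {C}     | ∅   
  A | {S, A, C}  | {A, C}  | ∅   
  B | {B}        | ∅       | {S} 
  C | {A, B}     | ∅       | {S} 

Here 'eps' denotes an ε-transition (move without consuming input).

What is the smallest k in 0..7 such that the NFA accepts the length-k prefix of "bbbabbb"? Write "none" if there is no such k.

Start in {S}.
Read 'b': {S} → {S, C}.
Read 'b': {S, C} → {S, C}.
Read 'b': {S, C} → {S, C}.
Read 'a': {S, C} → {S, A, B}.
None of the earlier sets intersect F, but {S, A, B} does.

4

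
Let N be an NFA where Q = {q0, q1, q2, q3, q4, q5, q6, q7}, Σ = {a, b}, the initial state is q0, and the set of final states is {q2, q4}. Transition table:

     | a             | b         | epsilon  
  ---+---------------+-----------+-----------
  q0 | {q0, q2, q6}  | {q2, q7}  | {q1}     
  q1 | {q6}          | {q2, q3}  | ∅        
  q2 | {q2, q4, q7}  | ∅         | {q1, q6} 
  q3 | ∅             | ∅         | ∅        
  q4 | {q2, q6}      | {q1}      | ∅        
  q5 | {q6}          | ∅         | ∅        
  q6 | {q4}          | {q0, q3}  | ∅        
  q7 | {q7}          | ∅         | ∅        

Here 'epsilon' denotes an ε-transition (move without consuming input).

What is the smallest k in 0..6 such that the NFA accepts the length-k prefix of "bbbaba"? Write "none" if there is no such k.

1

Start: ε-closure({q0}) = {q0, q1}.
Read 'b': q0→{q2, q7}, q1→{q2, q3}; union {q2, q3, q7}; ε-closure = {q1, q2, q3, q6, q7}.
None of the earlier sets intersect F, but {q1, q2, q3, q6, q7} does.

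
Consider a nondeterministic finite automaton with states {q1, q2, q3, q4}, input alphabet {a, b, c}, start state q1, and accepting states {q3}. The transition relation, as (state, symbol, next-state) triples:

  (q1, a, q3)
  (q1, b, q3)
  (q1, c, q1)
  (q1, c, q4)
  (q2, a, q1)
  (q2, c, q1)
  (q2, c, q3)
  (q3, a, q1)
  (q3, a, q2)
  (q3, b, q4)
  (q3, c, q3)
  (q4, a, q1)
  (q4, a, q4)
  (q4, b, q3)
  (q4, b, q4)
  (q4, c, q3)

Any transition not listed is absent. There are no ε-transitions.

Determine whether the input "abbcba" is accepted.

Start in {q1}.
Read 'a': q1→{q3}; now {q3}.
Read 'b': q3→{q4}; now {q4}.
Read 'b': q4→{q3, q4}; now {q3, q4}.
Read 'c': q3→{q3}, q4→{q3}; now {q3}.
Read 'b': q3→{q4}; now {q4}.
Read 'a': q4→{q1, q4}; now {q1, q4}.
The final set {q1, q4} contains no accepting state.

No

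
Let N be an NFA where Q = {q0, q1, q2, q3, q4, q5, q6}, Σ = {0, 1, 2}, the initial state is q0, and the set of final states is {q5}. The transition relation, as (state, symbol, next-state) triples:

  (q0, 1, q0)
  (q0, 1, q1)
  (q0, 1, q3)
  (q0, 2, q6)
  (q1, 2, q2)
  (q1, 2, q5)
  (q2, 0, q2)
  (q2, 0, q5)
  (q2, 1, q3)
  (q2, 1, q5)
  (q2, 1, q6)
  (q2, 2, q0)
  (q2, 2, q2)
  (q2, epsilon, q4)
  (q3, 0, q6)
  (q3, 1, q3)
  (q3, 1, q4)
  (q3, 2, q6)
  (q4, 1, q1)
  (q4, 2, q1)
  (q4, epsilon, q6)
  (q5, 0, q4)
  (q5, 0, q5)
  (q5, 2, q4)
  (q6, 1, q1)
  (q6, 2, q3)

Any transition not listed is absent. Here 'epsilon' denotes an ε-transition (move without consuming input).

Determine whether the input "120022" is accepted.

Yes

Start in {q0}.
Read '1': q0→{q0, q1, q3}; now {q0, q1, q3}.
Read '2': q0→{q6}, q1→{q2, q5}, q3→{q6}; union {q2, q5, q6}; ε-closure = {q2, q4, q5, q6}.
Read '0': q2→{q2, q5}, q4→∅, q5→{q4, q5}, q6→∅; union {q2, q4, q5}; ε-closure = {q2, q4, q5, q6}.
Read '0': q2→{q2, q5}, q4→∅, q5→{q4, q5}, q6→∅; union {q2, q4, q5}; ε-closure = {q2, q4, q5, q6}.
Read '2': q2→{q0, q2}, q4→{q1}, q5→{q4}, q6→{q3}; union {q0, q1, q2, q3, q4}; ε-closure = {q0, q1, q2, q3, q4, q6}.
Read '2': q0→{q6}, q1→{q2, q5}, q2→{q0, q2}, q3→{q6}, q4→{q1}, q6→{q3}; union {q0, q1, q2, q3, q5, q6}; ε-closure = {q0, q1, q2, q3, q4, q5, q6}.
The final set {q0, q1, q2, q3, q4, q5, q6} contains the accepting state q5.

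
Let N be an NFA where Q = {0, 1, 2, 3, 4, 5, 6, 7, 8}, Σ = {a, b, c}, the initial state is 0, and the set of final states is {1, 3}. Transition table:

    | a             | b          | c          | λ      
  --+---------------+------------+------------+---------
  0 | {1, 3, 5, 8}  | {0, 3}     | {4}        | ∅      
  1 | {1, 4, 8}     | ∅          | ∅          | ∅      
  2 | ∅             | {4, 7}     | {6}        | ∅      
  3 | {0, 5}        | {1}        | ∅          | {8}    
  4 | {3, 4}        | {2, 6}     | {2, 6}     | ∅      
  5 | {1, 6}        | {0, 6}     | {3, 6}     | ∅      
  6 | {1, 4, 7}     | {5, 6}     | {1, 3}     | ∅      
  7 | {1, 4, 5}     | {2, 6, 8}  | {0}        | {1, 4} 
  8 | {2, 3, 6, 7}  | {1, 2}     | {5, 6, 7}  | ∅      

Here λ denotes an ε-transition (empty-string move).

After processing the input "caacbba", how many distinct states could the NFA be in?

9

Start in {0}.
Read 'c': {0} → {4}.
Read 'a': {4} → {3, 4, 8}.
Read 'a': {3, 4, 8} → {0, 1, 2, 3, 4, 5, 6, 7, 8}.
Read 'c': {0, 1, 2, 3, 4, 5, 6, 7, 8} → {0, 1, 2, 3, 4, 5, 6, 7, 8}.
Read 'b': {0, 1, 2, 3, 4, 5, 6, 7, 8} → {0, 1, 2, 3, 4, 5, 6, 7, 8}.
Read 'b': {0, 1, 2, 3, 4, 5, 6, 7, 8} → {0, 1, 2, 3, 4, 5, 6, 7, 8}.
Read 'a': {0, 1, 2, 3, 4, 5, 6, 7, 8} → {0, 1, 2, 3, 4, 5, 6, 7, 8}.
That set has 9 states.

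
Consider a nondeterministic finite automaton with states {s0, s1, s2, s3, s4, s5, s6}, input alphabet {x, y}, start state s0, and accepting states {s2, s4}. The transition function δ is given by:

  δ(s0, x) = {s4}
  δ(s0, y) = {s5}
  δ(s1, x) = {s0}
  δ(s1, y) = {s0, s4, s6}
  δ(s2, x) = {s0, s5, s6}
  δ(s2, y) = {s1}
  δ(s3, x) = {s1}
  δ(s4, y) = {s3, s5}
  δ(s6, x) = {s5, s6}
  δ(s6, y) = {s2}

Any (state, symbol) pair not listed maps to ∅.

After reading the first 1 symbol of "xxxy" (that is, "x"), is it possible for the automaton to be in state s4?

Start in {s0}.
Read 'x': {s0} → {s4}.
State s4 is in {s4}.

Yes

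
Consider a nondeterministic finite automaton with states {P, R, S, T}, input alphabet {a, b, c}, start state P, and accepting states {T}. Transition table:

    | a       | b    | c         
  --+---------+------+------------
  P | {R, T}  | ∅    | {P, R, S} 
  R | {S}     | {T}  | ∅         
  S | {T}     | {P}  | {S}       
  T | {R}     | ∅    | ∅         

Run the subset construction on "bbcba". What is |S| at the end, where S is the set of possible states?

0

Start in {P}.
Read 'b': {P} → ∅.
The set is empty and remains empty for the remaining 4 symbols.
That set has 0 states.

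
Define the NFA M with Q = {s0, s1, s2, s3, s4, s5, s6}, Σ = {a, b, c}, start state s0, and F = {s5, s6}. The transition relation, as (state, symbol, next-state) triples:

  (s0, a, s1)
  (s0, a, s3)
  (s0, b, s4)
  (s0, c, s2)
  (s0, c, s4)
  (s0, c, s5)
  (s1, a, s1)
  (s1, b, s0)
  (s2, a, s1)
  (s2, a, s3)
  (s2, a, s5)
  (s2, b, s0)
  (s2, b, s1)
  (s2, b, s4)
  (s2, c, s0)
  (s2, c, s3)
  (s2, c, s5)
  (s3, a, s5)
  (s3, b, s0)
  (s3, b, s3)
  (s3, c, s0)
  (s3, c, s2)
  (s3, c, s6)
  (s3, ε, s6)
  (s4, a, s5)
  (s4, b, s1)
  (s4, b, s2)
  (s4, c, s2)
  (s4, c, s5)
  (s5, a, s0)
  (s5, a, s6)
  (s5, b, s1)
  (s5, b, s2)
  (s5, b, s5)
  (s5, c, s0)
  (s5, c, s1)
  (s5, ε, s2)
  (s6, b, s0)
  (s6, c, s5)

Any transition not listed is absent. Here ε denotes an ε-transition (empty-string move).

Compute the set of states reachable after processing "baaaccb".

{s0, s1, s2, s3, s4, s5, s6}

Start in {s0}.
Read 'b': s0→{s4}; now {s4}.
Read 'a': s4→{s5}; union {s5}; ε-closure = {s2, s5}.
Read 'a': s2→{s1, s3, s5}, s5→{s0, s6}; union {s0, s1, s3, s5, s6}; ε-closure = {s0, s1, s2, s3, s5, s6}.
Read 'a': s0→{s1, s3}, s1→{s1}, s2→{s1, s3, s5}, s3→{s5}, s5→{s0, s6}, s6→∅; union {s0, s1, s3, s5, s6}; ε-closure = {s0, s1, s2, s3, s5, s6}.
Read 'c': s0→{s2, s4, s5}, s1→∅, s2→{s0, s3, s5}, s3→{s0, s2, s6}, s5→{s0, s1}, s6→{s5}; now {s0, s1, s2, s3, s4, s5, s6}.
Read 'c': s0→{s2, s4, s5}, s1→∅, s2→{s0, s3, s5}, s3→{s0, s2, s6}, s4→{s2, s5}, s5→{s0, s1}, s6→{s5}; now {s0, s1, s2, s3, s4, s5, s6}.
Read 'b': s0→{s4}, s1→{s0}, s2→{s0, s1, s4}, s3→{s0, s3}, s4→{s1, s2}, s5→{s1, s2, s5}, s6→{s0}; union {s0, s1, s2, s3, s4, s5}; ε-closure = {s0, s1, s2, s3, s4, s5, s6}.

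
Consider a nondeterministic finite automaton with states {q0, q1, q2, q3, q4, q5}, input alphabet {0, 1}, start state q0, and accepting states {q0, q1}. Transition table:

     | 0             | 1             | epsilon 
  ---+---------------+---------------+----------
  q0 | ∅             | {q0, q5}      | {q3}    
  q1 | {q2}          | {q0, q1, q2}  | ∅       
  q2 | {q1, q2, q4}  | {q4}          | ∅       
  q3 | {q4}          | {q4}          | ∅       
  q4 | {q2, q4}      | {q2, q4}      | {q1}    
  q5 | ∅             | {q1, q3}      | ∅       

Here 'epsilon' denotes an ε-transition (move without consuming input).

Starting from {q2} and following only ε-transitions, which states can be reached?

Begin with {q2}.
No ε-moves leave this set, so the closure equals the set itself.

{q2}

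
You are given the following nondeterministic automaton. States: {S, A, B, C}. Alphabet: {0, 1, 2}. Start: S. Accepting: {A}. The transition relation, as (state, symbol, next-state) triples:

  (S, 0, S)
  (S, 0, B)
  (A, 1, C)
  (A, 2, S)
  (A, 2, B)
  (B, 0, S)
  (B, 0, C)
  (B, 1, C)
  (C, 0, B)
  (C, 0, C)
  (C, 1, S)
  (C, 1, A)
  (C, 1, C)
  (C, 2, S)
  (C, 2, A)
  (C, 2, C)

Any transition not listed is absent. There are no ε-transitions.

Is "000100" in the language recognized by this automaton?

No

Start in {S}.
Read '0': {S} → {S, B}.
Read '0': {S, B} → {S, B, C}.
Read '0': {S, B, C} → {S, B, C}.
Read '1': {S, B, C} → {S, A, C}.
Read '0': {S, A, C} → {S, B, C}.
Read '0': {S, B, C} → {S, B, C}.
The final set {S, B, C} contains no accepting state.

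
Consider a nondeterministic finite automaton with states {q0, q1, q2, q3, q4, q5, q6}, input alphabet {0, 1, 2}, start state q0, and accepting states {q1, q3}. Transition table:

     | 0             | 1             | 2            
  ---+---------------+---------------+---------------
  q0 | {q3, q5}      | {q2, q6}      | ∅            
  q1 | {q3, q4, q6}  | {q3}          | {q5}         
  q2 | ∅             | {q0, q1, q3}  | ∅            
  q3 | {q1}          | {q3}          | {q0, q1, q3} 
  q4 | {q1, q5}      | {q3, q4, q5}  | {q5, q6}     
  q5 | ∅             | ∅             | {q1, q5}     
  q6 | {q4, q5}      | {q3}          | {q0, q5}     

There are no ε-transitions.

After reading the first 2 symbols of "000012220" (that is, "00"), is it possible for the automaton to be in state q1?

Yes

Start in {q0}.
Read '0': q0→{q3, q5}; now {q3, q5}.
Read '0': q3→{q1}, q5→∅; now {q1}.
State q1 is in {q1}.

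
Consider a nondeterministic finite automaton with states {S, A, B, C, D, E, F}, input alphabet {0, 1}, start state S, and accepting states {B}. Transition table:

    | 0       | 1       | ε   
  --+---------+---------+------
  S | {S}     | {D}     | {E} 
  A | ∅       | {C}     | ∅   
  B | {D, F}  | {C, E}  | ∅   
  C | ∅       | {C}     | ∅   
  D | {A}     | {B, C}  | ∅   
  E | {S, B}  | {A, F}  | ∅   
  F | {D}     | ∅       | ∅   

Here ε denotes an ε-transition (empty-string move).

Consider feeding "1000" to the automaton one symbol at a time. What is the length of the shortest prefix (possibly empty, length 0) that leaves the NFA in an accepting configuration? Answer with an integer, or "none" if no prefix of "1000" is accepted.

none

Start: ε-closure({S}) = {S, E}.
Read '1': {S, E} → {A, D, F}.
Read '0': {A, D, F} → {A, D}.
Read '0': {A, D} → {A}.
Read '0': {A} → ∅.
No reachable set along the way intersects F.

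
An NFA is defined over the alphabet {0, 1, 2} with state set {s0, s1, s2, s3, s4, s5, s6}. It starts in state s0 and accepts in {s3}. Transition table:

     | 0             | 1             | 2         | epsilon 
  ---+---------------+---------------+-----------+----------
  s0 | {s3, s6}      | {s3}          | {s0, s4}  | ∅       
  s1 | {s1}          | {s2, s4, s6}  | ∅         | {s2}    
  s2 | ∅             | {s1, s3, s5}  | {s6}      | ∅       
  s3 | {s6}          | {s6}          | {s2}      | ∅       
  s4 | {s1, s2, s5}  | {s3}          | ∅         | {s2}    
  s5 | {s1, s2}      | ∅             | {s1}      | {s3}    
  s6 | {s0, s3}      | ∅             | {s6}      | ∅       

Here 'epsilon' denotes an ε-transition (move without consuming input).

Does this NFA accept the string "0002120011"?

Start in {s0}.
Read '0': {s0} → {s3, s6}.
Read '0': {s3, s6} → {s0, s3, s6}.
Read '0': {s0, s3, s6} → {s0, s3, s6}.
Read '2': {s0, s3, s6} → {s0, s2, s4, s6}.
Read '1': {s0, s2, s4, s6} → {s1, s2, s3, s5}.
Read '2': {s1, s2, s3, s5} → {s1, s2, s6}.
Read '0': {s1, s2, s6} → {s0, s1, s2, s3}.
Read '0': {s0, s1, s2, s3} → {s1, s2, s3, s6}.
Read '1': {s1, s2, s3, s6} → {s1, s2, s3, s4, s5, s6}.
Read '1': {s1, s2, s3, s4, s5, s6} → {s1, s2, s3, s4, s5, s6}.
The final set {s1, s2, s3, s4, s5, s6} contains the accepting state s3.

Yes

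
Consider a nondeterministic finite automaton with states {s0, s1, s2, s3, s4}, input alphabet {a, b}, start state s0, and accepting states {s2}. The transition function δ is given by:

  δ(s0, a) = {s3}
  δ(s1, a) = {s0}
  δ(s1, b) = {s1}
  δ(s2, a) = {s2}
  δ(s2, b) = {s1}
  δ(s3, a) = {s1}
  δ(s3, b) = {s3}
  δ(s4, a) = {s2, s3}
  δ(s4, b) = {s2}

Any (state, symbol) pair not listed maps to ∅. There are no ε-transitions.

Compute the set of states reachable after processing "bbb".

∅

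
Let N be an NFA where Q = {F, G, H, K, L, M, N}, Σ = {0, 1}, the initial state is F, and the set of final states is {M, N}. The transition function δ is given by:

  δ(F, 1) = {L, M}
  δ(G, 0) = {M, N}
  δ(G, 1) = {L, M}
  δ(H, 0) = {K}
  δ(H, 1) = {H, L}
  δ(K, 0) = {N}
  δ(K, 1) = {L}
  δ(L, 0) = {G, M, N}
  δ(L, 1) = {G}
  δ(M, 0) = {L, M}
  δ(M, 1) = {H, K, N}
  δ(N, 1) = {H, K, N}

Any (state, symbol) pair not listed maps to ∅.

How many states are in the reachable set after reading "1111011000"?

4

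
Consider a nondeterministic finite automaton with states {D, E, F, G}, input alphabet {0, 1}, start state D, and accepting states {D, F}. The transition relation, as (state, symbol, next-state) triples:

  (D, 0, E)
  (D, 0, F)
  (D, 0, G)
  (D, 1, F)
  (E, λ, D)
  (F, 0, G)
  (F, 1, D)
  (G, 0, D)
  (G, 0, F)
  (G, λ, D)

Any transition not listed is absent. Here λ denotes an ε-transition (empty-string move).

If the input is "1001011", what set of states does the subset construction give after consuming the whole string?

{D, F}

Start in {D}.
Read '1': {D} → {F}.
Read '0': {F} → {D, G}.
Read '0': {D, G} → {D, E, F, G}.
Read '1': {D, E, F, G} → {D, F}.
Read '0': {D, F} → {D, E, F, G}.
Read '1': {D, E, F, G} → {D, F}.
Read '1': {D, F} → {D, F}.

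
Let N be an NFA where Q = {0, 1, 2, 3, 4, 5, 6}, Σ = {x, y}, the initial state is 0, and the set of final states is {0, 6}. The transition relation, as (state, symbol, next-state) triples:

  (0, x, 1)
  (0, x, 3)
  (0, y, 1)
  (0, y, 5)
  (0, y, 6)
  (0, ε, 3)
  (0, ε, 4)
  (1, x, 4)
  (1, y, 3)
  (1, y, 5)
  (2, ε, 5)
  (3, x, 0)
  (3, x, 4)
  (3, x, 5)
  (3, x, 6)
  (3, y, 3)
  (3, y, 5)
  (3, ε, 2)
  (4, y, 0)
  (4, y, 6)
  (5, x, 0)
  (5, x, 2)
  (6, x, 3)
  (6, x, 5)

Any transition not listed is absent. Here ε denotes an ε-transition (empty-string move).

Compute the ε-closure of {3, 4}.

{2, 3, 4, 5}

Begin with {3, 4}.
ε-move 3 → 2; add 2.
ε-move 2 → 5; add 5.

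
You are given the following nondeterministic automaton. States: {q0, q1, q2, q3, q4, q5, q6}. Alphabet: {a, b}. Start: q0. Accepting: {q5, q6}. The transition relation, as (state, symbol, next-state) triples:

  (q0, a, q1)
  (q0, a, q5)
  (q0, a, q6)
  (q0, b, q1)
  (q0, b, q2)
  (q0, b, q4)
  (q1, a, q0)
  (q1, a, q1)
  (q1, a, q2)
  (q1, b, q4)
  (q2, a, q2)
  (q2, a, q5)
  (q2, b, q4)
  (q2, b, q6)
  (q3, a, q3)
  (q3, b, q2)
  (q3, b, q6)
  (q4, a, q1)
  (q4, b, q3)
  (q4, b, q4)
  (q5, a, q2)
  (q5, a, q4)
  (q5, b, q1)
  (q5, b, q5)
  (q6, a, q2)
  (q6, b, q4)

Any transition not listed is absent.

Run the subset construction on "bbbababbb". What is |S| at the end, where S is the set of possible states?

6

Start in {q0}.
Read 'b': q0→{q1, q2, q4}; now {q1, q2, q4}.
Read 'b': q1→{q4}, q2→{q4, q6}, q4→{q3, q4}; now {q3, q4, q6}.
Read 'b': q3→{q2, q6}, q4→{q3, q4}, q6→{q4}; now {q2, q3, q4, q6}.
Read 'a': q2→{q2, q5}, q3→{q3}, q4→{q1}, q6→{q2}; now {q1, q2, q3, q5}.
Read 'b': q1→{q4}, q2→{q4, q6}, q3→{q2, q6}, q5→{q1, q5}; now {q1, q2, q4, q5, q6}.
Read 'a': q1→{q0, q1, q2}, q2→{q2, q5}, q4→{q1}, q5→{q2, q4}, q6→{q2}; now {q0, q1, q2, q4, q5}.
Read 'b': q0→{q1, q2, q4}, q1→{q4}, q2→{q4, q6}, q4→{q3, q4}, q5→{q1, q5}; now {q1, q2, q3, q4, q5, q6}.
Read 'b': q1→{q4}, q2→{q4, q6}, q3→{q2, q6}, q4→{q3, q4}, q5→{q1, q5}, q6→{q4}; now {q1, q2, q3, q4, q5, q6}.
Read 'b': q1→{q4}, q2→{q4, q6}, q3→{q2, q6}, q4→{q3, q4}, q5→{q1, q5}, q6→{q4}; now {q1, q2, q3, q4, q5, q6}.
That set has 6 states.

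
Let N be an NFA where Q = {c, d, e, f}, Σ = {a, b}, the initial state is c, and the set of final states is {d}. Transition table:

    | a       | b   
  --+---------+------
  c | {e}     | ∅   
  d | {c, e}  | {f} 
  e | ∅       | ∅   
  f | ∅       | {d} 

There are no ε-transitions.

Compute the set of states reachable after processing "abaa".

Start in {c}.
Read 'a': {c} → {e}.
Read 'b': {e} → ∅.
The set is empty and remains empty for the remaining 2 symbols.

∅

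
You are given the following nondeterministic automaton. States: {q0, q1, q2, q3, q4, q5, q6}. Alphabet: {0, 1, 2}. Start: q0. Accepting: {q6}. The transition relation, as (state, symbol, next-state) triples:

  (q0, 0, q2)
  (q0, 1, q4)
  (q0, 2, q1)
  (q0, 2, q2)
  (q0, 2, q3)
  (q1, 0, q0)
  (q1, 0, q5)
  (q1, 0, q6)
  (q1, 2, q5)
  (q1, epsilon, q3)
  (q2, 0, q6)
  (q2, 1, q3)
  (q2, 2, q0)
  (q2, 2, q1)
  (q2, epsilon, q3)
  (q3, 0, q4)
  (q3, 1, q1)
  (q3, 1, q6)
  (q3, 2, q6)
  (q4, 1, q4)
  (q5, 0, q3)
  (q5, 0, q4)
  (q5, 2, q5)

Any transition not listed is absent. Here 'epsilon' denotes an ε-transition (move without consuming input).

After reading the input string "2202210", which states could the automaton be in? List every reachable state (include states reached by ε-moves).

{q0, q4, q5, q6}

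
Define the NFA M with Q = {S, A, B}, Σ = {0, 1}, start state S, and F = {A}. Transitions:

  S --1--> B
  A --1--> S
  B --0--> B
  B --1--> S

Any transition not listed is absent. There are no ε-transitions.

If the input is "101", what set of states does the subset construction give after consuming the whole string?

{S}

Start in {S}.
Read '1': {S} → {B}.
Read '0': {B} → {B}.
Read '1': {B} → {S}.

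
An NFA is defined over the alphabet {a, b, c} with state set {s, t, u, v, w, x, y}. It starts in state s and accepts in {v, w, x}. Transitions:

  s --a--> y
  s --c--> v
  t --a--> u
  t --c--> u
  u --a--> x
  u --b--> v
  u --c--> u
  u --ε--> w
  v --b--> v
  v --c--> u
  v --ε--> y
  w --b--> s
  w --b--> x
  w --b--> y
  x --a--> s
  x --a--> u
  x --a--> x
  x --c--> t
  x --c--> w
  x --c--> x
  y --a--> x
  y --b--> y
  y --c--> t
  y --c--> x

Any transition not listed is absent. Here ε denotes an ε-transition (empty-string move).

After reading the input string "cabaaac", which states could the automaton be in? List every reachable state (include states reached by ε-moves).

∅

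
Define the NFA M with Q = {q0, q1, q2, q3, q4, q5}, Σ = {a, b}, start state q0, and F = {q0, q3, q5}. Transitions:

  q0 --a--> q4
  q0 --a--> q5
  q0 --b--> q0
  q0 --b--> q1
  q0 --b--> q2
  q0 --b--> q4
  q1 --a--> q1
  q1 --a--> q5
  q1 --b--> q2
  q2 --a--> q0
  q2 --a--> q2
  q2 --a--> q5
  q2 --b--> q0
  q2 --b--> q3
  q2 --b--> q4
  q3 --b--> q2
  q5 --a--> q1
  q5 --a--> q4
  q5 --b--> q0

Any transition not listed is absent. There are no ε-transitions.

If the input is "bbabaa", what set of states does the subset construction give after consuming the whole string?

{q0, q1, q2, q4, q5}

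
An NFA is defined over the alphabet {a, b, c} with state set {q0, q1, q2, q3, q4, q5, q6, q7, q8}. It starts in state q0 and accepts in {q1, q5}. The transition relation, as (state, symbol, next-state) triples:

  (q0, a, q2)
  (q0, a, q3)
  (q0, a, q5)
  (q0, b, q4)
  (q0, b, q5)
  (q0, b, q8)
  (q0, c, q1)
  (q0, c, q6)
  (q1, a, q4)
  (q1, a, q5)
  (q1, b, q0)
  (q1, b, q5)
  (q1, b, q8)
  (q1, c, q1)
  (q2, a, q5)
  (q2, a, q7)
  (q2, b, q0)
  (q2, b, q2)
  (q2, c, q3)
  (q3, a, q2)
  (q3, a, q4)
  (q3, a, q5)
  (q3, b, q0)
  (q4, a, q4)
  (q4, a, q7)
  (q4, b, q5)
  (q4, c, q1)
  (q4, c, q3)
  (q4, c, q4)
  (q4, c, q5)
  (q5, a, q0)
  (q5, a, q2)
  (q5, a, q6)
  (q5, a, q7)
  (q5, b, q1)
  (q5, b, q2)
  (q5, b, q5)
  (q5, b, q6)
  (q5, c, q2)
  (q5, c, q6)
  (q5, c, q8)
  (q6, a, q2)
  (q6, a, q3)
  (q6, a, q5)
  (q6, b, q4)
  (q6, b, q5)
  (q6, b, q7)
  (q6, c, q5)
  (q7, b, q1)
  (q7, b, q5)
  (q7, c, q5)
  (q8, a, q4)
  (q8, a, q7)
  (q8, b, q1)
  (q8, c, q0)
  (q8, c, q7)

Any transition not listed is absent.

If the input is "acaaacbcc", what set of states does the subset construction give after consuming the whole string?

{q0, q1, q2, q3, q4, q5, q6, q7, q8}

Start in {q0}.
Read 'a': q0→{q2, q3, q5}; now {q2, q3, q5}.
Read 'c': q2→{q3}, q3→∅, q5→{q2, q6, q8}; now {q2, q3, q6, q8}.
Read 'a': q2→{q5, q7}, q3→{q2, q4, q5}, q6→{q2, q3, q5}, q8→{q4, q7}; now {q2, q3, q4, q5, q7}.
Read 'a': q2→{q5, q7}, q3→{q2, q4, q5}, q4→{q4, q7}, q5→{q0, q2, q6, q7}, q7→∅; now {q0, q2, q4, q5, q6, q7}.
Read 'a': q0→{q2, q3, q5}, q2→{q5, q7}, q4→{q4, q7}, q5→{q0, q2, q6, q7}, q6→{q2, q3, q5}, q7→∅; now {q0, q2, q3, q4, q5, q6, q7}.
Read 'c': q0→{q1, q6}, q2→{q3}, q3→∅, q4→{q1, q3, q4, q5}, q5→{q2, q6, q8}, q6→{q5}, q7→{q5}; now {q1, q2, q3, q4, q5, q6, q8}.
Read 'b': q1→{q0, q5, q8}, q2→{q0, q2}, q3→{q0}, q4→{q5}, q5→{q1, q2, q5, q6}, q6→{q4, q5, q7}, q8→{q1}; now {q0, q1, q2, q4, q5, q6, q7, q8}.
Read 'c': q0→{q1, q6}, q1→{q1}, q2→{q3}, q4→{q1, q3, q4, q5}, q5→{q2, q6, q8}, q6→{q5}, q7→{q5}, q8→{q0, q7}; now {q0, q1, q2, q3, q4, q5, q6, q7, q8}.
Read 'c': q0→{q1, q6}, q1→{q1}, q2→{q3}, q3→∅, q4→{q1, q3, q4, q5}, q5→{q2, q6, q8}, q6→{q5}, q7→{q5}, q8→{q0, q7}; now {q0, q1, q2, q3, q4, q5, q6, q7, q8}.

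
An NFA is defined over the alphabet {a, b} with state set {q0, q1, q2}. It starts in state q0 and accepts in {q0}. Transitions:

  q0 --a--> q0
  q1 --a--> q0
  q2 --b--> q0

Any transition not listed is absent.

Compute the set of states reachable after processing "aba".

∅

Start in {q0}.
Read 'a': {q0} → {q0}.
Read 'b': {q0} → ∅.
The set is empty and remains empty for the remaining 1 symbol.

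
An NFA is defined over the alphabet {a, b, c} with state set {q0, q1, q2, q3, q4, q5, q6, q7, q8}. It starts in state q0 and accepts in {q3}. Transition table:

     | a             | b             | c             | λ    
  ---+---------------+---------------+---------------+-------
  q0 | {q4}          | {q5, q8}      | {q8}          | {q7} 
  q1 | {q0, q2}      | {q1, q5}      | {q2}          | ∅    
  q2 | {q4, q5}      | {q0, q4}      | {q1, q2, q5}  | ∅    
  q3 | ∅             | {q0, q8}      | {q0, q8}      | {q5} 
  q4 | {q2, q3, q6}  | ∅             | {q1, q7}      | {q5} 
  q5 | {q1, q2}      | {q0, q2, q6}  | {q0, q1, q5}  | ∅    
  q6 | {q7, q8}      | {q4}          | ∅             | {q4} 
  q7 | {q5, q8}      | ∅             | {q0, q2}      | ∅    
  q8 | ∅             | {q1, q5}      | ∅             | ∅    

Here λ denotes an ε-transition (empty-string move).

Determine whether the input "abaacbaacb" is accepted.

Start: ε-closure({q0}) = {q0, q7}.
Read 'a': {q0, q7} → {q4, q5, q8}.
Read 'b': {q4, q5, q8} → {q0, q1, q2, q4, q5, q6, q7}.
Read 'a': {q0, q1, q2, q4, q5, q6, q7} → {q0, q1, q2, q3, q4, q5, q6, q7, q8}.
Read 'a': {q0, q1, q2, q3, q4, q5, q6, q7, q8} → {q0, q1, q2, q3, q4, q5, q6, q7, q8}.
Read 'c': {q0, q1, q2, q3, q4, q5, q6, q7, q8} → {q0, q1, q2, q5, q7, q8}.
Read 'b': {q0, q1, q2, q5, q7, q8} → {q0, q1, q2, q4, q5, q6, q7, q8}.
Read 'a': {q0, q1, q2, q4, q5, q6, q7, q8} → {q0, q1, q2, q3, q4, q5, q6, q7, q8}.
Read 'a': {q0, q1, q2, q3, q4, q5, q6, q7, q8} → {q0, q1, q2, q3, q4, q5, q6, q7, q8}.
Read 'c': {q0, q1, q2, q3, q4, q5, q6, q7, q8} → {q0, q1, q2, q5, q7, q8}.
Read 'b': {q0, q1, q2, q5, q7, q8} → {q0, q1, q2, q4, q5, q6, q7, q8}.
The final set {q0, q1, q2, q4, q5, q6, q7, q8} contains no accepting state.

No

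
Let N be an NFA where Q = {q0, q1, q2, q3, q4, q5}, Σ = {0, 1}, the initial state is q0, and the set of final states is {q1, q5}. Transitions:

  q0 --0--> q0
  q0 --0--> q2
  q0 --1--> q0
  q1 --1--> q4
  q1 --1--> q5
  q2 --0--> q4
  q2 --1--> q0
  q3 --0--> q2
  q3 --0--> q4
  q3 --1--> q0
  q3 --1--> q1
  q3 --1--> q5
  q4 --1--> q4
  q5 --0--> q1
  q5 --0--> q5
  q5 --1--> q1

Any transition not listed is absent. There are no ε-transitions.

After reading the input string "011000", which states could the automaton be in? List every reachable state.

{q0, q2, q4}

Start in {q0}.
Read '0': q0→{q0, q2}; now {q0, q2}.
Read '1': q0→{q0}, q2→{q0}; now {q0}.
Read '1': q0→{q0}; now {q0}.
Read '0': q0→{q0, q2}; now {q0, q2}.
Read '0': q0→{q0, q2}, q2→{q4}; now {q0, q2, q4}.
Read '0': q0→{q0, q2}, q2→{q4}, q4→∅; now {q0, q2, q4}.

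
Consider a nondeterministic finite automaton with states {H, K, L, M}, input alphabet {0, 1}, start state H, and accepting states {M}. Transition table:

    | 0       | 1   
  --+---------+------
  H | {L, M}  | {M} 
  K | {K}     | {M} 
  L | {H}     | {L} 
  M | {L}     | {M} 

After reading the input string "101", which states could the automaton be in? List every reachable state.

{L}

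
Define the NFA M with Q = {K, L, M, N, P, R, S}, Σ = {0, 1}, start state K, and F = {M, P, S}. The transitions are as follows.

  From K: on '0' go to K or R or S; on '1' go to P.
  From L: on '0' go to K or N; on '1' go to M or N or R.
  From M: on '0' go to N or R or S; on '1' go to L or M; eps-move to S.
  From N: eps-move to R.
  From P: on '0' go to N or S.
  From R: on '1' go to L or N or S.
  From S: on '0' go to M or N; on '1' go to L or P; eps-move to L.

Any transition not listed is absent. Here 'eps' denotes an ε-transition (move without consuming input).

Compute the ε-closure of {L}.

Begin with {L}.
No ε-moves leave this set, so the closure equals the set itself.

{L}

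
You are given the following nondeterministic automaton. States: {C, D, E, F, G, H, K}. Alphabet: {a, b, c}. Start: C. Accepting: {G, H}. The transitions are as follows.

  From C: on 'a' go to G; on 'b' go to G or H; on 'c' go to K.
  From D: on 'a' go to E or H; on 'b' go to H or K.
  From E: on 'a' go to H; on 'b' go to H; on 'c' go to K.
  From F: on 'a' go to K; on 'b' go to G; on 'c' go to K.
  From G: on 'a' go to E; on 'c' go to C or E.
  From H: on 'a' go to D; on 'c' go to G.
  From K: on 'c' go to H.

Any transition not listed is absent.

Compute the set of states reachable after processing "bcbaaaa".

{D, E, H}

Start in {C}.
Read 'b': {C} → {G, H}.
Read 'c': {G, H} → {C, E, G}.
Read 'b': {C, E, G} → {G, H}.
Read 'a': {G, H} → {D, E}.
Read 'a': {D, E} → {E, H}.
Read 'a': {E, H} → {D, H}.
Read 'a': {D, H} → {D, E, H}.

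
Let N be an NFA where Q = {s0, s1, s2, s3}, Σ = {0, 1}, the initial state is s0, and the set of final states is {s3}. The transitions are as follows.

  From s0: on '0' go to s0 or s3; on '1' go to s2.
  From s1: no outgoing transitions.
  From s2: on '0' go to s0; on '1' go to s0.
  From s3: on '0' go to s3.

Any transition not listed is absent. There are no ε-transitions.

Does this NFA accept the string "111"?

No

Start in {s0}.
Read '1': {s0} → {s2}.
Read '1': {s2} → {s0}.
Read '1': {s0} → {s2}.
The final set {s2} contains no accepting state.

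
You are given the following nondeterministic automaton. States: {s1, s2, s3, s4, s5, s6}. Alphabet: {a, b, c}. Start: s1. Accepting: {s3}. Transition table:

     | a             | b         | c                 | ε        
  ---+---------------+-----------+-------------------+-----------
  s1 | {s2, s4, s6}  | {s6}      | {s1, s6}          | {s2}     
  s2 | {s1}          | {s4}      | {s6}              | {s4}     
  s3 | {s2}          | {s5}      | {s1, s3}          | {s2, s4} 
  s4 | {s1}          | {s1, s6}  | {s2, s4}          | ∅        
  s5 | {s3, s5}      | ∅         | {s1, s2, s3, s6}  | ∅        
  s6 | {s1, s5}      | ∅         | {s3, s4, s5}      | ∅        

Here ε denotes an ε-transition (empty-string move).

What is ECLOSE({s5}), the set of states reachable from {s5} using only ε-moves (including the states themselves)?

{s5}

Begin with {s5}.
No ε-moves leave this set, so the closure equals the set itself.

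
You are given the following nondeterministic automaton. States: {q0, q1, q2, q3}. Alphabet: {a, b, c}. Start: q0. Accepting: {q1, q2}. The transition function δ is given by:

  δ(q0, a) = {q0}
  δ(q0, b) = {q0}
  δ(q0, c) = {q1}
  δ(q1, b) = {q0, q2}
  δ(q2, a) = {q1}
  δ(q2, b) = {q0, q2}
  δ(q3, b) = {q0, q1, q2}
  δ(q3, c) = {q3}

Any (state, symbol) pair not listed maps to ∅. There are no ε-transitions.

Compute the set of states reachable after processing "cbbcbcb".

{q0, q2}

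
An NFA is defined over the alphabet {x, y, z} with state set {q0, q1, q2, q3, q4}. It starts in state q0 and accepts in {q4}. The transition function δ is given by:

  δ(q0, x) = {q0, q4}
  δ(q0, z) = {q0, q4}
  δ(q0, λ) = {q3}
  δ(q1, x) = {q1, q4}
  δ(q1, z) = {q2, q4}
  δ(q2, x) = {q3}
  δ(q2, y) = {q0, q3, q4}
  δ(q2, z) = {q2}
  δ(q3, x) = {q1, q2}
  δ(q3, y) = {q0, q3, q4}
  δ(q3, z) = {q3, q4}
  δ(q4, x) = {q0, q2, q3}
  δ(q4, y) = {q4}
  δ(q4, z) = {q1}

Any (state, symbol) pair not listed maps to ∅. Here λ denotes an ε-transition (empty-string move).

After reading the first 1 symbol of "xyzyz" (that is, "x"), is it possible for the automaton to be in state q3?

Yes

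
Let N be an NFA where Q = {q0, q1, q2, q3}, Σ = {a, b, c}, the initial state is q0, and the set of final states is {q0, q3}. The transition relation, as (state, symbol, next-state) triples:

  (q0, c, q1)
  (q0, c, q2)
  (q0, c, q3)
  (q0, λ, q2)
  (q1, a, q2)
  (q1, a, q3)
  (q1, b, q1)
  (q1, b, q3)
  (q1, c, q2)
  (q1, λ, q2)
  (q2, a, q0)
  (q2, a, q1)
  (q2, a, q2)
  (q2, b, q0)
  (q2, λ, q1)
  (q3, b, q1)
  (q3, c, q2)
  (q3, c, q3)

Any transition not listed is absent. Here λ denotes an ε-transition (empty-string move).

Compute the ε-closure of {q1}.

{q1, q2}

Begin with {q1}.
ε-move q1 → q2; add q2.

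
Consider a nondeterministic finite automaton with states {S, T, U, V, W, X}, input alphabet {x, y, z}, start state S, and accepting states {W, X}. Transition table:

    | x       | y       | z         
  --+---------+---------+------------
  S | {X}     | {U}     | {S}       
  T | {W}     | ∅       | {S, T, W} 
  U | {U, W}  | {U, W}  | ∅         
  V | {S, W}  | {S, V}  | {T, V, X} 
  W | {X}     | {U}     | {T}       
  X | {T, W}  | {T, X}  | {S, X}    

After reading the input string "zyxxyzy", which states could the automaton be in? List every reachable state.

{T, U, X}

Start in {S}.
Read 'z': S→{S}; now {S}.
Read 'y': S→{U}; now {U}.
Read 'x': U→{U, W}; now {U, W}.
Read 'x': U→{U, W}, W→{X}; now {U, W, X}.
Read 'y': U→{U, W}, W→{U}, X→{T, X}; now {T, U, W, X}.
Read 'z': T→{S, T, W}, U→∅, W→{T}, X→{S, X}; now {S, T, W, X}.
Read 'y': S→{U}, T→∅, W→{U}, X→{T, X}; now {T, U, X}.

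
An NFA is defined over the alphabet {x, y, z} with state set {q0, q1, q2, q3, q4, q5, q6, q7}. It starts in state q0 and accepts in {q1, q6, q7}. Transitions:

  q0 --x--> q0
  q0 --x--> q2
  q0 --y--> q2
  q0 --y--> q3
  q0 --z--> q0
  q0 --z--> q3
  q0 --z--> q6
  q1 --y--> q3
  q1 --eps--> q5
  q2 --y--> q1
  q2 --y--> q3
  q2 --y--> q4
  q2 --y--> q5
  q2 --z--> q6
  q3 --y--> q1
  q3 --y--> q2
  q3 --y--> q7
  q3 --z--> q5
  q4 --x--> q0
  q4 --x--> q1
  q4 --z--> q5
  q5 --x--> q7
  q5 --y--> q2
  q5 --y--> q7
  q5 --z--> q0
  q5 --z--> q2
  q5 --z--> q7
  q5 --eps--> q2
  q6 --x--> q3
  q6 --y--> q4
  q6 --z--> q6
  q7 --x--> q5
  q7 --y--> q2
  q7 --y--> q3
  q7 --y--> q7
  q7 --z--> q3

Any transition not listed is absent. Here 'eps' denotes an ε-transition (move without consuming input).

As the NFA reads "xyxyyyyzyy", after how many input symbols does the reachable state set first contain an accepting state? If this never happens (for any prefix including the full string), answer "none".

2

Start in {q0}.
Read 'x': {q0} → {q0, q2}.
Read 'y': {q0, q2} → {q1, q2, q3, q4, q5}.
None of the earlier sets intersect F, but {q1, q2, q3, q4, q5} does.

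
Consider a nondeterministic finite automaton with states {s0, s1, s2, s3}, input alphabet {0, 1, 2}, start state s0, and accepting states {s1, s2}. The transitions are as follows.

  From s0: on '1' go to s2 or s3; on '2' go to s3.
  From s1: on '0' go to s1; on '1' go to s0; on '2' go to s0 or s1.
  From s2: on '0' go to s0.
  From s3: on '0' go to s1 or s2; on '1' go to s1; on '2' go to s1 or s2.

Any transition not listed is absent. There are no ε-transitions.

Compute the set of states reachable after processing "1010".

Start in {s0}.
Read '1': {s0} → {s2, s3}.
Read '0': {s2, s3} → {s0, s1, s2}.
Read '1': {s0, s1, s2} → {s0, s2, s3}.
Read '0': {s0, s2, s3} → {s0, s1, s2}.

{s0, s1, s2}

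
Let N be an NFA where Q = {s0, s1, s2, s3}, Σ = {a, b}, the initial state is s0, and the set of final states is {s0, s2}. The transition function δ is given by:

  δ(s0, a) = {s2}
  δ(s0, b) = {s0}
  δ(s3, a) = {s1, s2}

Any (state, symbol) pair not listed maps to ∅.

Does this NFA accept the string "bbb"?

Yes

Start in {s0}.
Read 'b': s0→{s0}; now {s0}.
Read 'b': s0→{s0}; now {s0}.
Read 'b': s0→{s0}; now {s0}.
The final set {s0} contains the accepting state s0.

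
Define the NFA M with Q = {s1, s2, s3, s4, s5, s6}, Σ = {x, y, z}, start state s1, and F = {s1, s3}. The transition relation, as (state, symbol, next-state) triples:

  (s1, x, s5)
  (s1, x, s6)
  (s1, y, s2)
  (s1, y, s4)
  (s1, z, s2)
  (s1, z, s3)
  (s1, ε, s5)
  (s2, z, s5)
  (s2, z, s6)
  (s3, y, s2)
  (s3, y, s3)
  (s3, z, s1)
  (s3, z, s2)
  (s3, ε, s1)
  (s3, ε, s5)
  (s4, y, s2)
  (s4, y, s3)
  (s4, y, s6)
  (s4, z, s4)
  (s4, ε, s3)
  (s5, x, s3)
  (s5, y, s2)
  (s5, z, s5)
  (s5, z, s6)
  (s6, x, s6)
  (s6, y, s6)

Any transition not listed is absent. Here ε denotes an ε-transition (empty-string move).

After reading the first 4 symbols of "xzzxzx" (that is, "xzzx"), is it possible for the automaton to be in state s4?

No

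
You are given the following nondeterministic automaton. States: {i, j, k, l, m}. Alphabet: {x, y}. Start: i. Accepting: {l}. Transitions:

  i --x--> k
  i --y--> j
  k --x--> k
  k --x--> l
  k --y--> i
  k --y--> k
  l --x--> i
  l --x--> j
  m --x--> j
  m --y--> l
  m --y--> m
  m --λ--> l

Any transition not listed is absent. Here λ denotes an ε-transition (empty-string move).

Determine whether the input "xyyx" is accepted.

Start in {i}.
Read 'x': {i} → {k}.
Read 'y': {k} → {i, k}.
Read 'y': {i, k} → {i, j, k}.
Read 'x': {i, j, k} → {k, l}.
The final set {k, l} contains the accepting state l.

Yes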